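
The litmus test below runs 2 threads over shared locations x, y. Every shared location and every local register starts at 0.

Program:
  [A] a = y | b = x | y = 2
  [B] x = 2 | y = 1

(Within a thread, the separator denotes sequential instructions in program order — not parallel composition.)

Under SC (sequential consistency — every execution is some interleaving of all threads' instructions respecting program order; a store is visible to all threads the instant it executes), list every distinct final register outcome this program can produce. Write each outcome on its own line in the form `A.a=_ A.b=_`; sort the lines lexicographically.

outcome vector order: (A.a,A.b)
|SC outcomes| = 3

A.a=0 A.b=0
A.a=0 A.b=2
A.a=1 A.b=2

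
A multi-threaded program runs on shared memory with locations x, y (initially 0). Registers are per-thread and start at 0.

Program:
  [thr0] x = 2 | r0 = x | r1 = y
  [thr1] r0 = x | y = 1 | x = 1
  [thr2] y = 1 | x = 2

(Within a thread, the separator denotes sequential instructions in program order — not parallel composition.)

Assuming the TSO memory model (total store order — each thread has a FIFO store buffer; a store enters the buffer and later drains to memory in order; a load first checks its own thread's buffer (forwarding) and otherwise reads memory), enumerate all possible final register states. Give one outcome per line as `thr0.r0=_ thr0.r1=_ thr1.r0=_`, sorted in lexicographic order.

thr0.r0=1 thr0.r1=1 thr1.r0=0
thr0.r0=1 thr0.r1=1 thr1.r0=2
thr0.r0=2 thr0.r1=0 thr1.r0=0
thr0.r0=2 thr0.r1=0 thr1.r0=2
thr0.r0=2 thr0.r1=1 thr1.r0=0
thr0.r0=2 thr0.r1=1 thr1.r0=2

outcome vector order: (thr0.r0,thr0.r1,thr1.r0)
|TSO outcomes| = 6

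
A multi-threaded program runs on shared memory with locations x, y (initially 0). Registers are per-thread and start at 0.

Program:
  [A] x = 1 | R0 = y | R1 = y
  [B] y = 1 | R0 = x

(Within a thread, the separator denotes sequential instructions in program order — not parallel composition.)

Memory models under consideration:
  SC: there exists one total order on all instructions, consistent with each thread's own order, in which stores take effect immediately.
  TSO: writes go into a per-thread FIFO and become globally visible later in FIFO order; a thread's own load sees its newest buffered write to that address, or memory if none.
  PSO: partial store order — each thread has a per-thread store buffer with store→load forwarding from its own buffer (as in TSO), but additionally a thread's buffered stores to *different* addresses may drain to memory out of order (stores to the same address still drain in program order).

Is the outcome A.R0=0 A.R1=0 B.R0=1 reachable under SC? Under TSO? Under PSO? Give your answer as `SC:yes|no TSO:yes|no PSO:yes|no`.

outcome vector order: (A.R0,A.R1,B.R0)
SC: 4 outcomes — {001 011 110 111}
TSO: 6 outcomes — {000 001 010 011 110 111}
PSO: 6 outcomes — {000 001 010 011 110 111}
target 001 ∈ {SC,TSO,PSO}

SC:yes TSO:yes PSO:yes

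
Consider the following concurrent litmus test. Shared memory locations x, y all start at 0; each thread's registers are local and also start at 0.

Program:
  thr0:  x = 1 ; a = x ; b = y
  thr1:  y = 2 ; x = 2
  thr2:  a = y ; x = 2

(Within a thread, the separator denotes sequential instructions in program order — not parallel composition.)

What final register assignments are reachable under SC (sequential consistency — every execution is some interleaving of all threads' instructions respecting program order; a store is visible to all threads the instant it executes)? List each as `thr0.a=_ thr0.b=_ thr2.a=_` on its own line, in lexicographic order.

outcome vector order: (thr0.a,thr0.b,thr2.a)
|SC outcomes| = 7

thr0.a=1 thr0.b=0 thr2.a=0
thr0.a=1 thr0.b=0 thr2.a=2
thr0.a=1 thr0.b=2 thr2.a=0
thr0.a=1 thr0.b=2 thr2.a=2
thr0.a=2 thr0.b=0 thr2.a=0
thr0.a=2 thr0.b=2 thr2.a=0
thr0.a=2 thr0.b=2 thr2.a=2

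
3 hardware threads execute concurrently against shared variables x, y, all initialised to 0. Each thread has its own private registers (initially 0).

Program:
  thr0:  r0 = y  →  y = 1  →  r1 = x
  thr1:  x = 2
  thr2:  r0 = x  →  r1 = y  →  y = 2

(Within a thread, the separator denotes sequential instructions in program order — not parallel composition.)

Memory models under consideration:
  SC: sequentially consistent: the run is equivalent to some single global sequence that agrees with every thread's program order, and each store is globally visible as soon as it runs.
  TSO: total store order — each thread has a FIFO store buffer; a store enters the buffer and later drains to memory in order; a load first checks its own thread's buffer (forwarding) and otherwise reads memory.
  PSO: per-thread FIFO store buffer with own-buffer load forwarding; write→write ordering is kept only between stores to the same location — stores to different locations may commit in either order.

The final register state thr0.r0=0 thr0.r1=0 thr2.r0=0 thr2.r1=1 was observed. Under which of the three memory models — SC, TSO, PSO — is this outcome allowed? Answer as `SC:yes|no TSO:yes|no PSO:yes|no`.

SC:yes TSO:yes PSO:yes

outcome vector order: (thr0.r0,thr0.r1,thr2.r0,thr2.r1)
under SC → 0000; 0001; 0021; 0200; 0201; 0220; 0221; 2000; 2200; 2220
under TSO → 0000; 0001; 0020; 0021; 0200; 0201; 0220; 0221; 2000; 2200; 2220
under PSO → 0000; 0001; 0020; 0021; 0200; 0201; 0220; 0221; 2000; 2200; 2220
target 0001 ∈ {SC,TSO,PSO}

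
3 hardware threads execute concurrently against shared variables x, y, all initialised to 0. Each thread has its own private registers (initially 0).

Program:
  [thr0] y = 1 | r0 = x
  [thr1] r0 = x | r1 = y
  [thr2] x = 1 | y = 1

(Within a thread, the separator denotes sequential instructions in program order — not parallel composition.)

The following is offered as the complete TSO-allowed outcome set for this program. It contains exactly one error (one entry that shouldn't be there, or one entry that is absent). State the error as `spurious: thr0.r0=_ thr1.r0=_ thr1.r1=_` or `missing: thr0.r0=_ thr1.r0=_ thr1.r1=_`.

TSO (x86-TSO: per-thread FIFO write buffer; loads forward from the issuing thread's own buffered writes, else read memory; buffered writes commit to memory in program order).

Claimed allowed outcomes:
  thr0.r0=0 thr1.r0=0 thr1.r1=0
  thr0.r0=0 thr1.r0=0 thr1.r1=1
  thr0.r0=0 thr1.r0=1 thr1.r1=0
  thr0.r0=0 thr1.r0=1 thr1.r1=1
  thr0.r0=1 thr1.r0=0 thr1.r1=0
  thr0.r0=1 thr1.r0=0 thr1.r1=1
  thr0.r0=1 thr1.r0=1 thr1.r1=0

outcome vector order: (thr0.r0,thr1.r0,thr1.r1)
TSO (8): (0,0,0), (0,0,1), (0,1,0), (0,1,1), (1,0,0), (1,0,1), (1,1,0), (1,1,1)
TSO∖claimed = {(1,1,1)}

missing: thr0.r0=1 thr1.r0=1 thr1.r1=1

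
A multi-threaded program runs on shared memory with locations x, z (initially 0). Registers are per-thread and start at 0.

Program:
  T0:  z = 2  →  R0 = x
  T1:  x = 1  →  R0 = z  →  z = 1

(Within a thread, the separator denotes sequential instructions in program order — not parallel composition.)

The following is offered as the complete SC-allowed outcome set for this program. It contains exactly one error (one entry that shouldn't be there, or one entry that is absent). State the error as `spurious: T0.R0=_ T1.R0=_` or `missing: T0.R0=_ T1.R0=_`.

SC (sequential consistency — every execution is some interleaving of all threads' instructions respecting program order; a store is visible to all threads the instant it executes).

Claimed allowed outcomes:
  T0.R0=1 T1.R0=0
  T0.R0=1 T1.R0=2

missing: T0.R0=0 T1.R0=2

outcome vector order: (T0.R0,T1.R0)
SC: 3 outcomes — {0/2 1/0 1/2}
SC∖claimed = {0/2}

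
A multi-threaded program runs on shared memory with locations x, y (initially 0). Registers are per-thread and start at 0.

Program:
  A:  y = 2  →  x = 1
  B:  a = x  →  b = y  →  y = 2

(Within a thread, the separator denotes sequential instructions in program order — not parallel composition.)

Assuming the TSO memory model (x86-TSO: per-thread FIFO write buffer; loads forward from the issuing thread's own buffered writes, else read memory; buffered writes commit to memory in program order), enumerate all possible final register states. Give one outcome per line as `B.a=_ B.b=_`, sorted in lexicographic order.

outcome vector order: (B.a,B.b)
|TSO outcomes| = 3

B.a=0 B.b=0
B.a=0 B.b=2
B.a=1 B.b=2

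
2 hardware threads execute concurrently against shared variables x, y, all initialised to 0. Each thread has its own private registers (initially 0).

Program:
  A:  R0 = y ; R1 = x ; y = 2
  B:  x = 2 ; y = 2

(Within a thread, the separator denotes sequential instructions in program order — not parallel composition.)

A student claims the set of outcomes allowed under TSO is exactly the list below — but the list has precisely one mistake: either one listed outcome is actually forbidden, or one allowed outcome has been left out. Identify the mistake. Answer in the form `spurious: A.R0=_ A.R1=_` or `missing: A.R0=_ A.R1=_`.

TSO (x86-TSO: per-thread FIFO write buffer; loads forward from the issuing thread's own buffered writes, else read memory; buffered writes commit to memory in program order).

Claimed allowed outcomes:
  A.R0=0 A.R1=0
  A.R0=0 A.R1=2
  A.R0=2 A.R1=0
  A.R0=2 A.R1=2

outcome vector order: (A.R0,A.R1)
under TSO → 0/0 0/2 2/2
claimed∖TSO = {2/0}

spurious: A.R0=2 A.R1=0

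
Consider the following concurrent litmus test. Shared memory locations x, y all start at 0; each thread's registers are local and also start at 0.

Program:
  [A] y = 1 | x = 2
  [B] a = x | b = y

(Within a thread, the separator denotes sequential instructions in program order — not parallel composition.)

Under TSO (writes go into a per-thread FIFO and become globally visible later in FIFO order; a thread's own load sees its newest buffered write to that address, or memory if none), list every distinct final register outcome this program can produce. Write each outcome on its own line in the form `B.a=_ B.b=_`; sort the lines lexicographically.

B.a=0 B.b=0
B.a=0 B.b=1
B.a=2 B.b=1

outcome vector order: (B.a,B.b)
|TSO outcomes| = 3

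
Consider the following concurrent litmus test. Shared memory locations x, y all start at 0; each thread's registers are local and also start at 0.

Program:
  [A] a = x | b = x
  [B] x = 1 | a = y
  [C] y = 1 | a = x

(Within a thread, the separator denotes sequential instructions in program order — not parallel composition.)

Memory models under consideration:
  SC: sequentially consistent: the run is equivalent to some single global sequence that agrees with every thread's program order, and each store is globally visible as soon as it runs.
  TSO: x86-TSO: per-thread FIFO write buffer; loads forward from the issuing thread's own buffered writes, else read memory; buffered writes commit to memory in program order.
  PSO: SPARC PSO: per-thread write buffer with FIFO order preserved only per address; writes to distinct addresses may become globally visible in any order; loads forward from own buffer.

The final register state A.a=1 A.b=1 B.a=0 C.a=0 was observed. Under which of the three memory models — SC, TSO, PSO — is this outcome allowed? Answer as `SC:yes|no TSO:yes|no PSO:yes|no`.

SC:no TSO:yes PSO:yes

outcome vector order: (A.a,A.b,B.a,C.a)
SC: 9 outcomes — {0/0/0/1; 0/0/1/0; 0/0/1/1; 0/1/0/1; 0/1/1/0; 0/1/1/1; 1/1/0/1; 1/1/1/0; 1/1/1/1}
TSO: 12 outcomes — {0/0/0/0; 0/0/0/1; 0/0/1/0; 0/0/1/1; 0/1/0/0; 0/1/0/1; 0/1/1/0; 0/1/1/1; 1/1/0/0; 1/1/0/1; 1/1/1/0; 1/1/1/1}
PSO: 12 outcomes — {0/0/0/0; 0/0/0/1; 0/0/1/0; 0/0/1/1; 0/1/0/0; 0/1/0/1; 0/1/1/0; 0/1/1/1; 1/1/0/0; 1/1/0/1; 1/1/1/0; 1/1/1/1}
target 1/1/0/0 ∈ {TSO,PSO}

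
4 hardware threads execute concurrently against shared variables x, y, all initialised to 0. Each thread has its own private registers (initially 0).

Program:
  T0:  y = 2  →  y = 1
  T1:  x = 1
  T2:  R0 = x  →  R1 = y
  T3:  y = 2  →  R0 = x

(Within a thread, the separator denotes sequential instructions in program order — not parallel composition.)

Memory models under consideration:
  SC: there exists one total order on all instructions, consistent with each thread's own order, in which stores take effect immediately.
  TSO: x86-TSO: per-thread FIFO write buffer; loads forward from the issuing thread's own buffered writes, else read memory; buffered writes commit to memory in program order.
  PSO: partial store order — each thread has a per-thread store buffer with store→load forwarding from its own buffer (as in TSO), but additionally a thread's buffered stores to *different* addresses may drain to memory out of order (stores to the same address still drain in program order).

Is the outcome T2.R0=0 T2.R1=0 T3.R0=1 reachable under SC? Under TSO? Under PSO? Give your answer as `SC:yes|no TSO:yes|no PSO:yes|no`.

outcome vector order: (T2.R0,T2.R1,T3.R0)
SC: 11 outcomes — {000 001 010 011 020 021 101 110 111 120 121}
TSO: 12 outcomes — {000 001 010 011 020 021 100 101 110 111 120 121}
PSO: 12 outcomes — {000 001 010 011 020 021 100 101 110 111 120 121}
target 001 ∈ {SC,TSO,PSO}

SC:yes TSO:yes PSO:yes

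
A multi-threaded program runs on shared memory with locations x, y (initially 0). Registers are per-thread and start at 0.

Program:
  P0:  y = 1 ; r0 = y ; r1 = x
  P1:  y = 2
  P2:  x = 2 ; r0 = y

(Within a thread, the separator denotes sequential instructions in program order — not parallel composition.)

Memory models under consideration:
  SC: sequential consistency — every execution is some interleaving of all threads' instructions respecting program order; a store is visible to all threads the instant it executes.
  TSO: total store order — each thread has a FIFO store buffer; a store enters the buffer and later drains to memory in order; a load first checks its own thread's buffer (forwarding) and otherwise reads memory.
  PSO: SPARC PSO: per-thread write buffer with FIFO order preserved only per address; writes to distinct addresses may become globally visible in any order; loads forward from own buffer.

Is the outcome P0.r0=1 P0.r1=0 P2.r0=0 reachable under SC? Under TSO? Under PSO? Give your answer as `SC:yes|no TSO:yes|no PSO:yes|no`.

SC:no TSO:yes PSO:yes

outcome vector order: (P0.r0,P0.r1,P2.r0)
[SC] allowed = {<1 0 1>, <1 0 2>, <1 2 0>, <1 2 1>, <1 2 2>, <2 0 2>, <2 2 0>, <2 2 1>, <2 2 2>}
[TSO] allowed = {<1 0 0>, <1 0 1>, <1 0 2>, <1 2 0>, <1 2 1>, <1 2 2>, <2 0 0>, <2 0 1>, <2 0 2>, <2 2 0>, <2 2 1>, <2 2 2>}
[PSO] allowed = {<1 0 0>, <1 0 1>, <1 0 2>, <1 2 0>, <1 2 1>, <1 2 2>, <2 0 0>, <2 0 1>, <2 0 2>, <2 2 0>, <2 2 1>, <2 2 2>}
target <1 0 0> ∈ {TSO,PSO}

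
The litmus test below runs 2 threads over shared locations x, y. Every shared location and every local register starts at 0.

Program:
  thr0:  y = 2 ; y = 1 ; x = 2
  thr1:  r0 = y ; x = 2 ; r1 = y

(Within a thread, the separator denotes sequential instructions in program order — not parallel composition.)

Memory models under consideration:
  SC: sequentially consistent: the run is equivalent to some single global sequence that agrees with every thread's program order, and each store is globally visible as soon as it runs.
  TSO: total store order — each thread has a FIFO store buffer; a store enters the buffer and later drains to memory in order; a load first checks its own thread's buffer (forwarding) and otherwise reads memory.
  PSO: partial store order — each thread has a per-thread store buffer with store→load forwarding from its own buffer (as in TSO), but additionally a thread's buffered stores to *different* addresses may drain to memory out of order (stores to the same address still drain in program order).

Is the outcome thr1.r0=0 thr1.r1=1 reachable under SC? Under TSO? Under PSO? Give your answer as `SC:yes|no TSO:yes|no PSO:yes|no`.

outcome vector order: (thr1.r0,thr1.r1)
SC: 6 outcomes — {00 01 02 11 21 22}
TSO: 6 outcomes — {00 01 02 11 21 22}
PSO: 6 outcomes — {00 01 02 11 21 22}
target 01 ∈ {SC,TSO,PSO}

SC:yes TSO:yes PSO:yes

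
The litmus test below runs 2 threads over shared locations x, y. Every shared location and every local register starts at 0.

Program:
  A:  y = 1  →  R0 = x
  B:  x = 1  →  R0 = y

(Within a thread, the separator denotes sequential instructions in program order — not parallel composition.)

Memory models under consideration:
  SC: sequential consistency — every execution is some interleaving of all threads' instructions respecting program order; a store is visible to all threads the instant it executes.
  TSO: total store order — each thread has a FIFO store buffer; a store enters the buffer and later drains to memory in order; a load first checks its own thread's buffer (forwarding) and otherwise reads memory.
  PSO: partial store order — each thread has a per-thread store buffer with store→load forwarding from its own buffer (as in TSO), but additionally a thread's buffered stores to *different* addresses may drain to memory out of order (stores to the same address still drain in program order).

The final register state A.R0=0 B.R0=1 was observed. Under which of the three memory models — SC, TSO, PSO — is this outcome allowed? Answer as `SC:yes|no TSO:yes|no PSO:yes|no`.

outcome vector order: (A.R0,B.R0)
SC (3): <0 1>; <1 0>; <1 1>
TSO (4): <0 0>; <0 1>; <1 0>; <1 1>
PSO (4): <0 0>; <0 1>; <1 0>; <1 1>
target <0 1> ∈ {SC,TSO,PSO}

SC:yes TSO:yes PSO:yes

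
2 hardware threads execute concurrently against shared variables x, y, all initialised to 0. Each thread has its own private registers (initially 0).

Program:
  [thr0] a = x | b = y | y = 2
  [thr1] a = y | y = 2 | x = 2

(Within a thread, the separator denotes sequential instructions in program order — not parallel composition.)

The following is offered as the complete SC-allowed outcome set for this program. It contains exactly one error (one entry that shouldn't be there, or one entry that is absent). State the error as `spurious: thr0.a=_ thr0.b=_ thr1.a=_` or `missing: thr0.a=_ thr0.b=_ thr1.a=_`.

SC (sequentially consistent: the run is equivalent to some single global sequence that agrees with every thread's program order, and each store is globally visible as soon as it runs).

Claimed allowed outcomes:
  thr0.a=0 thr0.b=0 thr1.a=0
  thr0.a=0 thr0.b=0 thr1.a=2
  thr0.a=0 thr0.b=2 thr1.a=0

outcome vector order: (thr0.a,thr0.b,thr1.a)
SC: 4 outcomes — {0/0/0, 0/0/2, 0/2/0, 2/2/0}
SC∖claimed = {2/2/0}

missing: thr0.a=2 thr0.b=2 thr1.a=0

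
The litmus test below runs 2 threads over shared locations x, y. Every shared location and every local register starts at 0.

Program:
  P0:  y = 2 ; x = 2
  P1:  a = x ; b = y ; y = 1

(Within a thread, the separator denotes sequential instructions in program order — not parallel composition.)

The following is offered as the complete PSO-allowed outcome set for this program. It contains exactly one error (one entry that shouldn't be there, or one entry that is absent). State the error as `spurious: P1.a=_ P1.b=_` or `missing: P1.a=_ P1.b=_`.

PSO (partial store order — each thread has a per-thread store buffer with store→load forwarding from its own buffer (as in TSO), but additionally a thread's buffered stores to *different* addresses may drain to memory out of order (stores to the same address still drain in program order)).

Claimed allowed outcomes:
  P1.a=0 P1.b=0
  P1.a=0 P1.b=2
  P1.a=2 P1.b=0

outcome vector order: (P1.a,P1.b)
PSO: 4 outcomes — {0/0, 0/2, 2/0, 2/2}
PSO∖claimed = {2/2}

missing: P1.a=2 P1.b=2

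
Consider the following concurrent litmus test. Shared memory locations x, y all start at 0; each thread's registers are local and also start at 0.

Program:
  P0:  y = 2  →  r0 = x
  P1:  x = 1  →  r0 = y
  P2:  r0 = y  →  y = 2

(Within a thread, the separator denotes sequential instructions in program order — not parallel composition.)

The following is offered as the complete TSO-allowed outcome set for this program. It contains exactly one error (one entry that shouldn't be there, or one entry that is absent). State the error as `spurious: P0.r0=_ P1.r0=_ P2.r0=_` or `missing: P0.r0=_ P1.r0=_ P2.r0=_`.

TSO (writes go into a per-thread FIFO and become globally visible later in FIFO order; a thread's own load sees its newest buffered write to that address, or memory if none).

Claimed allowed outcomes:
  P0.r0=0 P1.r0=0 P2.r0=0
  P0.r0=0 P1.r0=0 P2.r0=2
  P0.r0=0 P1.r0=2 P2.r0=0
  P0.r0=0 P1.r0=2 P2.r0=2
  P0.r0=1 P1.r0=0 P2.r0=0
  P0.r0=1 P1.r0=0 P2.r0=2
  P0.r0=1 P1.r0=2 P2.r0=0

missing: P0.r0=1 P1.r0=2 P2.r0=2

outcome vector order: (P0.r0,P1.r0,P2.r0)
under TSO → <0 0 0>, <0 0 2>, <0 2 0>, <0 2 2>, <1 0 0>, <1 0 2>, <1 2 0>, <1 2 2>
TSO∖claimed = {<1 2 2>}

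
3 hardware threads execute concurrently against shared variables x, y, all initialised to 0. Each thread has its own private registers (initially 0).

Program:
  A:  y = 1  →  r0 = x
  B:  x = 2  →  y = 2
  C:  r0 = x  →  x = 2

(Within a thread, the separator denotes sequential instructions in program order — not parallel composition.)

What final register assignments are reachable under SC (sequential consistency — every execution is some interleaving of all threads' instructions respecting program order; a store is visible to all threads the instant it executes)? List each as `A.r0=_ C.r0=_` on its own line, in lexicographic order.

A.r0=0 C.r0=0
A.r0=0 C.r0=2
A.r0=2 C.r0=0
A.r0=2 C.r0=2

outcome vector order: (A.r0,C.r0)
|SC outcomes| = 4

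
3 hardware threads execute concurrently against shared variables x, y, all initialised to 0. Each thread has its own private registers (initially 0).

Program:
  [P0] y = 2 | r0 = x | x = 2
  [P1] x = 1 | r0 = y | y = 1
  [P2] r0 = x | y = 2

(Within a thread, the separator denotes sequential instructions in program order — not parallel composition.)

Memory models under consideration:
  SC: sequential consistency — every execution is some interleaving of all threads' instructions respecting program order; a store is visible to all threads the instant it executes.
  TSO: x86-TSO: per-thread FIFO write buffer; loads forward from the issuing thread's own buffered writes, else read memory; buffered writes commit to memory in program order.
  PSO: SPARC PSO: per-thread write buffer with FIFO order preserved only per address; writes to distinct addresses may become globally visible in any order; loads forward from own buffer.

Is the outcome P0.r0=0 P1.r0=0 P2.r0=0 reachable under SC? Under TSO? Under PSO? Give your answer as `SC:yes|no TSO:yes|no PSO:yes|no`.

SC:no TSO:yes PSO:yes

outcome vector order: (P0.r0,P1.r0,P2.r0)
under SC → 020, 021, 022, 100, 101, 102, 120, 121, 122
under TSO → 000, 001, 002, 020, 021, 022, 100, 101, 102, 120, 121, 122
under PSO → 000, 001, 002, 020, 021, 022, 100, 101, 102, 120, 121, 122
target 000 ∈ {TSO,PSO}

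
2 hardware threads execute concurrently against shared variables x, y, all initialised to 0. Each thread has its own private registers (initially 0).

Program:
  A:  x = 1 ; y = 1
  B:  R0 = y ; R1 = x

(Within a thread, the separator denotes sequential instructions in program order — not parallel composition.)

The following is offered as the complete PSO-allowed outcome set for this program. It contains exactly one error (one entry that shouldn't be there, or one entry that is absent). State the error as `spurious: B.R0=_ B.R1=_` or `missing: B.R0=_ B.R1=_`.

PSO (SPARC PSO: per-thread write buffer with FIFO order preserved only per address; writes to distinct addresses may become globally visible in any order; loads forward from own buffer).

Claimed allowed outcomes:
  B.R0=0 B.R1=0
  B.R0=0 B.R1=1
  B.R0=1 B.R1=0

outcome vector order: (B.R0,B.R1)
[PSO] allowed = {<0 0> <0 1> <1 0> <1 1>}
PSO∖claimed = {<1 1>}

missing: B.R0=1 B.R1=1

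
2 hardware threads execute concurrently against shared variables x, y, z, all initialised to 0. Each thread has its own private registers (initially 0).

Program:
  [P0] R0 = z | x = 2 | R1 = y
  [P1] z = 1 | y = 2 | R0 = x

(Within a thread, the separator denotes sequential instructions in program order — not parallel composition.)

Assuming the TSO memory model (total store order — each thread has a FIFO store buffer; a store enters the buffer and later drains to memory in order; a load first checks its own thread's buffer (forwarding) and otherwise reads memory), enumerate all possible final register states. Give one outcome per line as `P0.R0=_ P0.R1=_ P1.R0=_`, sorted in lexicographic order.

P0.R0=0 P0.R1=0 P1.R0=0
P0.R0=0 P0.R1=0 P1.R0=2
P0.R0=0 P0.R1=2 P1.R0=0
P0.R0=0 P0.R1=2 P1.R0=2
P0.R0=1 P0.R1=0 P1.R0=0
P0.R0=1 P0.R1=0 P1.R0=2
P0.R0=1 P0.R1=2 P1.R0=0
P0.R0=1 P0.R1=2 P1.R0=2

outcome vector order: (P0.R0,P0.R1,P1.R0)
|TSO outcomes| = 8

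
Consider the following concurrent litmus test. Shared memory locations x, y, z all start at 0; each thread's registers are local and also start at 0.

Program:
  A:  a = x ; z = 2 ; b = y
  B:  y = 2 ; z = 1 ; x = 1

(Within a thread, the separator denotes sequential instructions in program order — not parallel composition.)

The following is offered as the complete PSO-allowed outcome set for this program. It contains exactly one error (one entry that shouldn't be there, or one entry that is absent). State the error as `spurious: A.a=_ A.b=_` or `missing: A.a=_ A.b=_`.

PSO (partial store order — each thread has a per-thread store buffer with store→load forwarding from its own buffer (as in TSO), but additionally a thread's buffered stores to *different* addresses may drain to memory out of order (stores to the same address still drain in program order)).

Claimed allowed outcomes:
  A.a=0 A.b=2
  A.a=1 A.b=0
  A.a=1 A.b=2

outcome vector order: (A.a,A.b)
under PSO → 00, 02, 10, 12
PSO∖claimed = {00}

missing: A.a=0 A.b=0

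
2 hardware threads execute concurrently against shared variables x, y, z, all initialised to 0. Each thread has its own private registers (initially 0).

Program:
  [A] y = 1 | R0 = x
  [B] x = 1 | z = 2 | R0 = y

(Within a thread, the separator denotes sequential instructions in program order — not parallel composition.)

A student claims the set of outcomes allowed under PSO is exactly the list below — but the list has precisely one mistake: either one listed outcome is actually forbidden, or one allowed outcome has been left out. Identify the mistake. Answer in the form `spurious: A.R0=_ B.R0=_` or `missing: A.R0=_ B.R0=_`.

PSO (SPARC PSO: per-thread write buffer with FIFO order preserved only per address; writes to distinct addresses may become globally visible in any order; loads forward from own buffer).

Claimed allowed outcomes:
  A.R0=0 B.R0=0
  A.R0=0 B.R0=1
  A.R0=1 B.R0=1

outcome vector order: (A.R0,B.R0)
PSO: 4 outcomes — {0/0; 0/1; 1/0; 1/1}
PSO∖claimed = {1/0}

missing: A.R0=1 B.R0=0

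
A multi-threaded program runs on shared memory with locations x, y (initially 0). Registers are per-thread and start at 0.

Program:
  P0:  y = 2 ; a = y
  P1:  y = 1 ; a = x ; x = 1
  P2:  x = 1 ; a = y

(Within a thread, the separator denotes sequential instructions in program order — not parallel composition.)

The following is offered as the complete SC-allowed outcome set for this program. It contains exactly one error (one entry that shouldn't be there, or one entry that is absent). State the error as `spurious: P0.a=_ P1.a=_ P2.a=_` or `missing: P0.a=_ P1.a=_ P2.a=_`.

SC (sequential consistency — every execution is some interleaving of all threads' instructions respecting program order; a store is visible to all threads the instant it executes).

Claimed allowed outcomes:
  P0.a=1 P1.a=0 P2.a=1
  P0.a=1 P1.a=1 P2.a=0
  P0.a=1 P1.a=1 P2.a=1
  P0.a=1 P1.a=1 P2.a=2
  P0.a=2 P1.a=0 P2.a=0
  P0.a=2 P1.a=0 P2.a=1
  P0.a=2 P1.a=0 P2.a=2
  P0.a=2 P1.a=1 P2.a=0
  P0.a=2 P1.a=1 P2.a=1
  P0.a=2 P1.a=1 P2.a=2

spurious: P0.a=2 P1.a=0 P2.a=0

outcome vector order: (P0.a,P1.a,P2.a)
under SC → 101; 110; 111; 112; 201; 202; 210; 211; 212
claimed∖SC = {200}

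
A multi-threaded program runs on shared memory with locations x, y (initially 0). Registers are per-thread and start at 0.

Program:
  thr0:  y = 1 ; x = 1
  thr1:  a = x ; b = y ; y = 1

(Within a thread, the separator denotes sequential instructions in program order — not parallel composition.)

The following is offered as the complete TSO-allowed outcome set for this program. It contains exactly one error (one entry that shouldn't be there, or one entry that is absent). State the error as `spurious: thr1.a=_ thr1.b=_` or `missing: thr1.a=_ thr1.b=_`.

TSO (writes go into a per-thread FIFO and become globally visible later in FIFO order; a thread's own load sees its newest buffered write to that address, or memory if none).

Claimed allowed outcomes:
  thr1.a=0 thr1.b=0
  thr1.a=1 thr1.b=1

outcome vector order: (thr1.a,thr1.b)
[TSO] allowed = {00, 01, 11}
TSO∖claimed = {01}

missing: thr1.a=0 thr1.b=1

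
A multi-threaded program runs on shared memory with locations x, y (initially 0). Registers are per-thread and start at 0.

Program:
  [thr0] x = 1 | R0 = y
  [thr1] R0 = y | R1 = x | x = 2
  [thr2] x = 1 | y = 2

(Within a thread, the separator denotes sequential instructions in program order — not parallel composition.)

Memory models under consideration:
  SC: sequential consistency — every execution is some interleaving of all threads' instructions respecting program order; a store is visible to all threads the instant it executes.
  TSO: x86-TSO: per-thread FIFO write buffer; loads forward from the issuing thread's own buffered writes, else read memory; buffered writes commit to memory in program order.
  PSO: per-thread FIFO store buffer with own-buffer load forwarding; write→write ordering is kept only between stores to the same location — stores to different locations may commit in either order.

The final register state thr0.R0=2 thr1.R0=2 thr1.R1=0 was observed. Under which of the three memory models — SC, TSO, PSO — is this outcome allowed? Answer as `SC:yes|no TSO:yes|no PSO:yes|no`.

SC:no TSO:no PSO:yes

outcome vector order: (thr0.R0,thr1.R0,thr1.R1)
under SC → <0 0 0>; <0 0 1>; <0 2 1>; <2 0 0>; <2 0 1>; <2 2 1>
under TSO → <0 0 0>; <0 0 1>; <0 2 1>; <2 0 0>; <2 0 1>; <2 2 1>
under PSO → <0 0 0>; <0 0 1>; <0 2 0>; <0 2 1>; <2 0 0>; <2 0 1>; <2 2 0>; <2 2 1>
target <2 2 0> ∈ {PSO}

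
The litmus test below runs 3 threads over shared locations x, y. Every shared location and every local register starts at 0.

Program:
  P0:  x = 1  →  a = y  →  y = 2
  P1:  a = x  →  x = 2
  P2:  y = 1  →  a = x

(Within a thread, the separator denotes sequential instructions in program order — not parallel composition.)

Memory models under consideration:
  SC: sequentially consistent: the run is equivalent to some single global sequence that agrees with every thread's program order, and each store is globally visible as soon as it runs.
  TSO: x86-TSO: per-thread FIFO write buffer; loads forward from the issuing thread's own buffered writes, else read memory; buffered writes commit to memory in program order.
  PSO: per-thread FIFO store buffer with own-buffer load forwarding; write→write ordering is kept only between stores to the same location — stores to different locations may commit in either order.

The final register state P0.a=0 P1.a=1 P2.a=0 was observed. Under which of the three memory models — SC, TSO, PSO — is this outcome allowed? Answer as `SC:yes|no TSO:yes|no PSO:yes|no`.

SC:no TSO:yes PSO:yes

outcome vector order: (P0.a,P1.a,P2.a)
under SC → (0,0,1) (0,0,2) (0,1,1) (0,1,2) (1,0,0) (1,0,1) (1,0,2) (1,1,0) (1,1,1) (1,1,2)
under TSO → (0,0,0) (0,0,1) (0,0,2) (0,1,0) (0,1,1) (0,1,2) (1,0,0) (1,0,1) (1,0,2) (1,1,0) (1,1,1) (1,1,2)
under PSO → (0,0,0) (0,0,1) (0,0,2) (0,1,0) (0,1,1) (0,1,2) (1,0,0) (1,0,1) (1,0,2) (1,1,0) (1,1,1) (1,1,2)
target (0,1,0) ∈ {TSO,PSO}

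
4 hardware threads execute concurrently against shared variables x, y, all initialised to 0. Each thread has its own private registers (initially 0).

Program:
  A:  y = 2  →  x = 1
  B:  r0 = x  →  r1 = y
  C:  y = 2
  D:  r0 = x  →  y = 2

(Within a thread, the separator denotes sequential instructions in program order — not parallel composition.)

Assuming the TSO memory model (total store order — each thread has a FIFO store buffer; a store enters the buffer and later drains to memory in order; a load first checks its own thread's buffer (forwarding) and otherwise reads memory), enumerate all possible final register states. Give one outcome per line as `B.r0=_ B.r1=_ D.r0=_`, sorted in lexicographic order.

B.r0=0 B.r1=0 D.r0=0
B.r0=0 B.r1=0 D.r0=1
B.r0=0 B.r1=2 D.r0=0
B.r0=0 B.r1=2 D.r0=1
B.r0=1 B.r1=2 D.r0=0
B.r0=1 B.r1=2 D.r0=1

outcome vector order: (B.r0,B.r1,D.r0)
|TSO outcomes| = 6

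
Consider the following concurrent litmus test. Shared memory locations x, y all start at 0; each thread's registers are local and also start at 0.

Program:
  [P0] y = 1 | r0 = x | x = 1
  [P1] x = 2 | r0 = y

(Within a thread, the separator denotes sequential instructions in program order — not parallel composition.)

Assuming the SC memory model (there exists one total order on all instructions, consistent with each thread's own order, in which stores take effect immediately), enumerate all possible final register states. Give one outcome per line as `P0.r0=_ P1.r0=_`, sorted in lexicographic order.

P0.r0=0 P1.r0=1
P0.r0=2 P1.r0=0
P0.r0=2 P1.r0=1

outcome vector order: (P0.r0,P1.r0)
|SC outcomes| = 3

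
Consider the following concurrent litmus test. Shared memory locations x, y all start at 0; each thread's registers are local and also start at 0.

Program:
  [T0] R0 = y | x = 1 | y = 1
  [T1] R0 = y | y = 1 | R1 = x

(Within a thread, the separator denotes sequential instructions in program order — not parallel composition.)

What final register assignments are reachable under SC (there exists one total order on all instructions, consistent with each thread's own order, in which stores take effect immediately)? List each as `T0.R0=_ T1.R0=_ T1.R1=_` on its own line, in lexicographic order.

T0.R0=0 T1.R0=0 T1.R1=0
T0.R0=0 T1.R0=0 T1.R1=1
T0.R0=0 T1.R0=1 T1.R1=1
T0.R0=1 T1.R0=0 T1.R1=0
T0.R0=1 T1.R0=0 T1.R1=1

outcome vector order: (T0.R0,T1.R0,T1.R1)
|SC outcomes| = 5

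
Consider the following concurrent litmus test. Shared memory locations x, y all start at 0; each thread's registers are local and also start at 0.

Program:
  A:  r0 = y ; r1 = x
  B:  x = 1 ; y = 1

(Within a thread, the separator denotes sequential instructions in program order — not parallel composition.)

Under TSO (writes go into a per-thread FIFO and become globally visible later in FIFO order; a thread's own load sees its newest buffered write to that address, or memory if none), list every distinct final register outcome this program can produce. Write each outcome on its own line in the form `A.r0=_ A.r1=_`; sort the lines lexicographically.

outcome vector order: (A.r0,A.r1)
|TSO outcomes| = 3

A.r0=0 A.r1=0
A.r0=0 A.r1=1
A.r0=1 A.r1=1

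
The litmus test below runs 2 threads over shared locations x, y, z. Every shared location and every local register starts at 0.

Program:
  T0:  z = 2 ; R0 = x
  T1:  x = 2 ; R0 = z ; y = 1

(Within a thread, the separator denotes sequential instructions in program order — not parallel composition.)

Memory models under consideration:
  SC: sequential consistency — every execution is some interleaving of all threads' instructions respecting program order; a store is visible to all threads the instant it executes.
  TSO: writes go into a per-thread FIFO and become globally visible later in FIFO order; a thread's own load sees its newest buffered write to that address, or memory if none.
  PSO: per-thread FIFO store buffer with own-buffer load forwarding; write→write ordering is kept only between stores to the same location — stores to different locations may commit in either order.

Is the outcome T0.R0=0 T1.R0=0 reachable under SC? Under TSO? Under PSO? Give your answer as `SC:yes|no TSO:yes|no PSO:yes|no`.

outcome vector order: (T0.R0,T1.R0)
[SC] allowed = {0/2; 2/0; 2/2}
[TSO] allowed = {0/0; 0/2; 2/0; 2/2}
[PSO] allowed = {0/0; 0/2; 2/0; 2/2}
target 0/0 ∈ {TSO,PSO}

SC:no TSO:yes PSO:yes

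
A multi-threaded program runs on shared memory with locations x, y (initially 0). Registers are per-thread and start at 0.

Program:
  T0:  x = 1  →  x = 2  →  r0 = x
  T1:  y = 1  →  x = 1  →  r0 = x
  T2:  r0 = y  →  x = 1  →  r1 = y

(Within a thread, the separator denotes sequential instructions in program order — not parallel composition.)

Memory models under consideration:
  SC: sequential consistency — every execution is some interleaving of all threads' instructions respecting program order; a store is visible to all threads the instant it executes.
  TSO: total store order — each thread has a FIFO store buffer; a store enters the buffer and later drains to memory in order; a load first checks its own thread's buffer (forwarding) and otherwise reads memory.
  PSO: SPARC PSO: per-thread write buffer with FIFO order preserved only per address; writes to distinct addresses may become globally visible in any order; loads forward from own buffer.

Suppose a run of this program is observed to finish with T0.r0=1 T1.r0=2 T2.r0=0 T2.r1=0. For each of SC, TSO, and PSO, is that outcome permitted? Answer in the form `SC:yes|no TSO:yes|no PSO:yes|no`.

SC:no TSO:yes PSO:yes

outcome vector order: (T0.r0,T1.r0,T2.r0,T2.r1)
[SC] allowed = {<1 1 0 0>; <1 1 0 1>; <1 1 1 1>; <1 2 0 1>; <1 2 1 1>; <2 1 0 0>; <2 1 0 1>; <2 1 1 1>; <2 2 0 0>; <2 2 0 1>; <2 2 1 1>}
[TSO] allowed = {<1 1 0 0>; <1 1 0 1>; <1 1 1 1>; <1 2 0 0>; <1 2 0 1>; <1 2 1 1>; <2 1 0 0>; <2 1 0 1>; <2 1 1 1>; <2 2 0 0>; <2 2 0 1>; <2 2 1 1>}
[PSO] allowed = {<1 1 0 0>; <1 1 0 1>; <1 1 1 1>; <1 2 0 0>; <1 2 0 1>; <1 2 1 1>; <2 1 0 0>; <2 1 0 1>; <2 1 1 1>; <2 2 0 0>; <2 2 0 1>; <2 2 1 1>}
target <1 2 0 0> ∈ {TSO,PSO}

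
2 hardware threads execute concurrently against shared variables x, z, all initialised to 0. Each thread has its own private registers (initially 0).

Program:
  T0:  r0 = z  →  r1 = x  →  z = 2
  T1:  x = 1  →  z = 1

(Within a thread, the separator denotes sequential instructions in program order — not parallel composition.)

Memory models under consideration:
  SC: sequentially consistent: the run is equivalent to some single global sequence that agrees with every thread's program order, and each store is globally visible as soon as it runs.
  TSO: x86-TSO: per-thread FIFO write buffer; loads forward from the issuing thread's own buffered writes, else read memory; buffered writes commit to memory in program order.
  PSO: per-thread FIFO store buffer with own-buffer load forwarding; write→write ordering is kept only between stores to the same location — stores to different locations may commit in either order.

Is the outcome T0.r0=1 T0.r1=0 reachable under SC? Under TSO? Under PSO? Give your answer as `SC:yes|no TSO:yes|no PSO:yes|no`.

SC:no TSO:no PSO:yes

outcome vector order: (T0.r0,T0.r1)
[SC] allowed = {0/0 0/1 1/1}
[TSO] allowed = {0/0 0/1 1/1}
[PSO] allowed = {0/0 0/1 1/0 1/1}
target 1/0 ∈ {PSO}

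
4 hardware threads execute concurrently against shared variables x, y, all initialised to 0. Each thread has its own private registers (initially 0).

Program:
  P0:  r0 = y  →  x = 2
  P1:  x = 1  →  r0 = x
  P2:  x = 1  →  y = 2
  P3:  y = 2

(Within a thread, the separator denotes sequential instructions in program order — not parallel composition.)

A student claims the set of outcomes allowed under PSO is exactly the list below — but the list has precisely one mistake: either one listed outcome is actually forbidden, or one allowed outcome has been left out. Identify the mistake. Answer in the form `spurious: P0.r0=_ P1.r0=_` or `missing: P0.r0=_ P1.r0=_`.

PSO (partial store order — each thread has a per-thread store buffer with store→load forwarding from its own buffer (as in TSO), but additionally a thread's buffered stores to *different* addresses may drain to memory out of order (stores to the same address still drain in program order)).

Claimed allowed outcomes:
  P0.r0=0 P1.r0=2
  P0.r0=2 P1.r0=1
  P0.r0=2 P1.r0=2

missing: P0.r0=0 P1.r0=1

outcome vector order: (P0.r0,P1.r0)
under PSO → 0/1 0/2 2/1 2/2
PSO∖claimed = {0/1}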